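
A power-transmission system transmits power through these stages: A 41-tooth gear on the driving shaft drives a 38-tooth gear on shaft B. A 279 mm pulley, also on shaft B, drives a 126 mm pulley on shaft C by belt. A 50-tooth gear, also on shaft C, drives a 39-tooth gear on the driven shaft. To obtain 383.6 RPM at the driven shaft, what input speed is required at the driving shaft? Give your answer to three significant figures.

125 RPM

Overall ratio R = 0.92683 × 0.45161 × 0.78 = 0.32648.
Required input speed = output speed × R = 383.6 × 0.32648 = 125.24 RPM.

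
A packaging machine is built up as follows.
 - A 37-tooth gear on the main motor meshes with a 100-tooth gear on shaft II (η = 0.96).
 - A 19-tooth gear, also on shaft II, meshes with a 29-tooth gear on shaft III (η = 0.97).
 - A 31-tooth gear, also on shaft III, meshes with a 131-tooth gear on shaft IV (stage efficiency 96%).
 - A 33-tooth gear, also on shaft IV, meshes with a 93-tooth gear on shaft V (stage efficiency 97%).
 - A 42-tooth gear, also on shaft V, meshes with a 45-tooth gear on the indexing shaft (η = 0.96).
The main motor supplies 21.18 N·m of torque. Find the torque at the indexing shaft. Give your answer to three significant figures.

928 N·m

After the gear mesh (100/37): 21.18 × 2.7027 × 0.96 = 54.954 N·m
After the gear mesh (29/19): 54.954 × 1.5263 × 0.97 = 81.36 N·m
After the gear mesh (131/31): 81.36 × 4.2258 × 0.96 = 330.06 N·m
After the gear mesh (93/33): 330.06 × 2.8182 × 0.97 = 902.26 N·m
After the gear mesh (45/42): 902.26 × 1.0714 × 0.96 = 928.04 N·m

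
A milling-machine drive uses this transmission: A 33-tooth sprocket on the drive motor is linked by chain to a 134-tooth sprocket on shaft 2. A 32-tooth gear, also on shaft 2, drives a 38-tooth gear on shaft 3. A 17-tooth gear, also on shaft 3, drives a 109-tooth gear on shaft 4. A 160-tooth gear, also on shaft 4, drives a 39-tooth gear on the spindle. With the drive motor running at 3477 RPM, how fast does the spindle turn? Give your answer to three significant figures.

461 RPM

chain 134/33 = 4.0606 → 3477/4.0606 = 856.28 RPM
gear mesh 38/32 = 1.1875 → 856.28/1.1875 = 721.07 RPM
gear mesh 109/17 = 6.4118 → 721.07/6.4118 = 112.46 RPM
gear mesh 39/160 = 0.24375 → 112.46/0.24375 = 461.38 RPM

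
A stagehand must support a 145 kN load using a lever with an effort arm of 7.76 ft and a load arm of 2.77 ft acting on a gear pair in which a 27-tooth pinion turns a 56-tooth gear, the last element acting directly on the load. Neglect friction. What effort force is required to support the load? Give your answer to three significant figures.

25.0 kN

Lever MA = effort arm / load arm = 7.76/2.77 = 2.8014.
Gear pair MA = 56/27 = 2.0741.
Combined ideal MA = 2.8014 × 2.0741 = 5.8104.
Effort = load / MA = 145 / 5.8104 = 24.955 kN.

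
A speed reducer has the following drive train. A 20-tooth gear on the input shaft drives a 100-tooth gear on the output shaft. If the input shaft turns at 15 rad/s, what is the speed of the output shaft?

3 rad/s

Gear mesh: ratio = 100/20 = 5, so the output shaft turns at 15 / 5 = 3 rad/s.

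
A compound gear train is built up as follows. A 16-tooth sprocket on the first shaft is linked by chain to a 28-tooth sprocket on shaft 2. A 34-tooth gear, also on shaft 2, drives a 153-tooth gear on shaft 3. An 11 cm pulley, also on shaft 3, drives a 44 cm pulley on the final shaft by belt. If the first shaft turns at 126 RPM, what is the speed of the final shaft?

Chain: ratio = 28/16 = 1.75, so shaft 2 turns at 126 / 1.75 = 72 RPM.
Gear mesh: ratio = 153/34 = 4.5, so shaft 3 turns at 72 / 4.5 = 16 RPM.
Belt: ratio = 44/11 = 4, so the final shaft turns at 16 / 4 = 4 RPM.

4 RPM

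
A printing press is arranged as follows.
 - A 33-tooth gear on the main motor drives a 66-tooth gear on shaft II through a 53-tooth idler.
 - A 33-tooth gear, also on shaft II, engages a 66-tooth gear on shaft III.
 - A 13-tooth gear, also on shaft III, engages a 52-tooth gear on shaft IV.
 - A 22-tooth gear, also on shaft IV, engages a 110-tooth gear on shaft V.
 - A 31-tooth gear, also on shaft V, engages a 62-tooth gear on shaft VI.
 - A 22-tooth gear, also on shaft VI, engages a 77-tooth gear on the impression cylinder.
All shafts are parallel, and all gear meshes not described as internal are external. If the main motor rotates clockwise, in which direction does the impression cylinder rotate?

counterclockwise

the main motor → shaft II: driver → idler → driven is 2 external meshes, 2 reversals → CW.
shaft II → shaft III: external mesh, 1 reversal → CCW.
shaft III → shaft IV: external mesh, 1 reversal → CW.
shaft IV → shaft V: external mesh, 1 reversal → CCW.
shaft V → shaft VI: external mesh, 1 reversal → CW.
shaft VI → the impression cylinder: external mesh, 1 reversal → CCW.
7 reversals in total — an odd number — so the impression cylinder turns opposite to the main motor.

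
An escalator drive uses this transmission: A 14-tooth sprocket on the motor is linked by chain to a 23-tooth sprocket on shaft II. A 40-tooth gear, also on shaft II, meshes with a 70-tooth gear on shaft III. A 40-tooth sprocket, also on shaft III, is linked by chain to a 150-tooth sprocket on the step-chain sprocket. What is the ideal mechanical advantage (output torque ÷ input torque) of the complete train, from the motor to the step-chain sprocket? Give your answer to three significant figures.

10.8

Each stage contributes driven/driver: chain 23/14 = 1.6429, gear mesh 70/40 = 1.75, chain 150/40 = 3.75.
Overall: 1.6429 × 1.75 × 3.75 = 10.781.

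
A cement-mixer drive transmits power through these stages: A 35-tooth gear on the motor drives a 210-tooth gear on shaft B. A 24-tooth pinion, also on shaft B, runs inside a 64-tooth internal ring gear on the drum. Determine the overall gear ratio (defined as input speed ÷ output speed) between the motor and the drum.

Each stage contributes driven/driver: gear mesh 210/35 = 6, internal gear 64/24 = 2.6667.
Overall: 6 × 2.6667 = 16.

16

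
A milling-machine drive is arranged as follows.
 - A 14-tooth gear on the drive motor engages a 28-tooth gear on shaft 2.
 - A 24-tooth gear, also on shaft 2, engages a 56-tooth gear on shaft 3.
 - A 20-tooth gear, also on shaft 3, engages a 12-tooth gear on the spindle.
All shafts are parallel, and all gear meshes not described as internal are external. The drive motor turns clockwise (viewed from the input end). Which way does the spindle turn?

the drive motor → shaft 2: external mesh, 1 reversal → CCW.
shaft 2 → shaft 3: external mesh, 1 reversal → CW.
shaft 3 → the spindle: external mesh, 1 reversal → CCW.
3 reversals in total — an odd number — so the spindle turns opposite to the drive motor.

anticlockwise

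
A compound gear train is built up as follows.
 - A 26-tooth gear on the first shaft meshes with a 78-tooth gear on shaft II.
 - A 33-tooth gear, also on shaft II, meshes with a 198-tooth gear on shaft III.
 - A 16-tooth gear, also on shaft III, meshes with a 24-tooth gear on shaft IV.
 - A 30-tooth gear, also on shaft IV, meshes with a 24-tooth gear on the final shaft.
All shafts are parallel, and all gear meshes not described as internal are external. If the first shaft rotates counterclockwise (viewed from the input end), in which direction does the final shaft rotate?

the first shaft → shaft II: external mesh, 1 reversal → CW.
shaft II → shaft III: external mesh, 1 reversal → CCW.
shaft III → shaft IV: external mesh, 1 reversal → CW.
shaft IV → the final shaft: external mesh, 1 reversal → CCW.
4 reversals in total — an even number — so the final shaft turns the same way as the first shaft.

counterclockwise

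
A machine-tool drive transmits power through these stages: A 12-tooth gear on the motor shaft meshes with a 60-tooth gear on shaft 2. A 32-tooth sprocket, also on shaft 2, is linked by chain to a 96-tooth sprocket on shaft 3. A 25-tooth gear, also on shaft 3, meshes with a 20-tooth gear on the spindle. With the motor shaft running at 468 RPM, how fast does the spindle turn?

Gear mesh: ratio = 60/12 = 5, so shaft 2 turns at 468 / 5 = 93.6 RPM.
Chain: ratio = 96/32 = 3, so shaft 3 turns at 93.6 / 3 = 31.2 RPM.
Gear mesh: ratio = 20/25 = 0.8, so the spindle turns at 31.2 / 0.8 = 39 RPM.

39 RPM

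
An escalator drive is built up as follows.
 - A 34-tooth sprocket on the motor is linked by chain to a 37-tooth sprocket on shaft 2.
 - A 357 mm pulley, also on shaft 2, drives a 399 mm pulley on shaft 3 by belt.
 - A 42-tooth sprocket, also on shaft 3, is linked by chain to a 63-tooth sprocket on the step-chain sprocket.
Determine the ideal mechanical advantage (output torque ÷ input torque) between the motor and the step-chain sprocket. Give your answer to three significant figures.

Each stage contributes driven/driver: chain 37/34 = 1.0882, belt 399/357 = 1.1176, chain 63/42 = 1.5.
Overall: 1.0882 × 1.1176 × 1.5 = 1.8244.

1.82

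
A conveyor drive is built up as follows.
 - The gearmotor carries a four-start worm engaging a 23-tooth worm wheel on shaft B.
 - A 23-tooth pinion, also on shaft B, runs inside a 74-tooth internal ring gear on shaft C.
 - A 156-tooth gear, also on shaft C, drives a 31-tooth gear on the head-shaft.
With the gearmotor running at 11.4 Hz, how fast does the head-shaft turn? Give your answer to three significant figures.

3.10 Hz

Worm: ratio = 23/4 = 5.75, so shaft B turns at 11.4 / 5.75 = 1.9826 Hz.
Internal gear: ratio = 74/23 = 3.2174, so shaft C turns at 1.9826 / 3.2174 = 0.61622 Hz.
Gear mesh: ratio = 31/156 = 0.19872, so the head-shaft turns at 0.61622 / 0.19872 = 3.101 Hz.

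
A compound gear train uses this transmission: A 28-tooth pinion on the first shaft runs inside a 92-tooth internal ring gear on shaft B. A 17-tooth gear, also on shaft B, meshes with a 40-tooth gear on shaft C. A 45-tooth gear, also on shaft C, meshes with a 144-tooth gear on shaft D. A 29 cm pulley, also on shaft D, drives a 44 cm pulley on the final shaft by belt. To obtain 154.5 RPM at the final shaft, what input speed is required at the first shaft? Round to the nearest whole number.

5799 RPM

Overall ratio R = 3.2857 × 2.3529 × 3.2 × 1.5172 = 37.536.
Required input speed = output speed × R = 154.5 × 37.536 = 5799.3 RPM.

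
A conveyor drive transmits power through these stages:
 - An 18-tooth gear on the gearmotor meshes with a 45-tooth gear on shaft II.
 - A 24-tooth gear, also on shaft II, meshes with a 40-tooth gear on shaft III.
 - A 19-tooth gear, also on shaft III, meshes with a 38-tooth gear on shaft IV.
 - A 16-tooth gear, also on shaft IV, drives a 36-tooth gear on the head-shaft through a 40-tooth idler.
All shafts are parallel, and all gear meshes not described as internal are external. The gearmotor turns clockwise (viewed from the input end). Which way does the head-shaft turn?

the gearmotor → shaft II: external mesh, 1 reversal → CCW.
shaft II → shaft III: external mesh, 1 reversal → CW.
shaft III → shaft IV: external mesh, 1 reversal → CCW.
shaft IV → the head-shaft: driver → idler → driven is 2 external meshes, 2 reversals → CCW.
5 reversals in total — an odd number — so the head-shaft turns opposite to the gearmotor.

counterclockwise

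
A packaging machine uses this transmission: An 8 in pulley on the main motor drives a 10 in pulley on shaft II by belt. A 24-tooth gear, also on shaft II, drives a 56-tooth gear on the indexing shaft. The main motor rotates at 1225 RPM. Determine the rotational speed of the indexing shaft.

420 RPM

the main motor → shaft II (belt, 10/8): 1225 ÷ 1.25 = 980 RPM
shaft II → the indexing shaft (gear mesh, 56/24): 980 ÷ 2.3333 = 420 RPM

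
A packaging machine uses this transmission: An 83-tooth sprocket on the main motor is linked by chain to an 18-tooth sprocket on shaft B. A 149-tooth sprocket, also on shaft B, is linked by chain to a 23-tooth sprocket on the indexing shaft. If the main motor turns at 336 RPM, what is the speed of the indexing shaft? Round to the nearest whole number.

10037 RPM

Chain: ratio = 18/83 = 0.21687, so shaft B turns at 336 / 0.21687 = 1549.3 RPM.
Chain: ratio = 23/149 = 0.15436, so the indexing shaft turns at 1549.3 / 0.15436 = 10037 RPM.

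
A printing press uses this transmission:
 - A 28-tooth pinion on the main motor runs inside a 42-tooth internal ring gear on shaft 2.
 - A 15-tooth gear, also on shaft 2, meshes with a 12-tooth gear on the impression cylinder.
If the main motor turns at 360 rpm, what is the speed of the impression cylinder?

internal gear 42/28 = 1.5 → 360/1.5 = 240 rpm
gear mesh 12/15 = 0.8 → 240/0.8 = 300 rpm

300 rpm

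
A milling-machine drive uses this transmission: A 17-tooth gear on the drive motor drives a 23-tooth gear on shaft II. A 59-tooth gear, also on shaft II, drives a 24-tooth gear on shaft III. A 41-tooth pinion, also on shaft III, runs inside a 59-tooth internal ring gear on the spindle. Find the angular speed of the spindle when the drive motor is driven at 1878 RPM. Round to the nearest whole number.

2371 RPM

Gear mesh: ratio = 23/17 = 1.3529, so shaft II turns at 1878 / 1.3529 = 1388.1 RPM.
Gear mesh: ratio = 24/59 = 0.40678, so shaft III turns at 1388.1 / 0.40678 = 3412.4 RPM.
Internal gear: ratio = 59/41 = 1.439, so the spindle turns at 3412.4 / 1.439 = 2371.3 RPM.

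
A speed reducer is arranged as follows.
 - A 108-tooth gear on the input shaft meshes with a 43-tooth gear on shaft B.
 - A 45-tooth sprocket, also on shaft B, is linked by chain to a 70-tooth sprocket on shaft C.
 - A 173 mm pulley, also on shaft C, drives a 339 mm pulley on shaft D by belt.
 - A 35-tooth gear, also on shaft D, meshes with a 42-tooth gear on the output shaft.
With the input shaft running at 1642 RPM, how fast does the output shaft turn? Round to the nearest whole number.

1127 RPM

gear mesh 43/108 = 0.39815 → 1642/0.39815 = 4124.1 RPM
chain 70/45 = 1.5556 → 4124.1/1.5556 = 2651.2 RPM
belt 339/173 = 1.9595 → 2651.2/1.9595 = 1353 RPM
gear mesh 42/35 = 1.2 → 1353/1.2 = 1127.5 RPM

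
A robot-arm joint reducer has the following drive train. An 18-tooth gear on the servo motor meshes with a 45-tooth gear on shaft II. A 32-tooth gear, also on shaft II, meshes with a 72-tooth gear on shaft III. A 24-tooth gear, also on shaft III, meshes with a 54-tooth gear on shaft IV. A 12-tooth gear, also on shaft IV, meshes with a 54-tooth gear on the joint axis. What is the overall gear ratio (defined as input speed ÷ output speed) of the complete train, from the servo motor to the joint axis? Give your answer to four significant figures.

56.95

Each stage contributes driven/driver: gear mesh 45/18 = 2.5, gear mesh 72/32 = 2.25, gear mesh 54/24 = 2.25, gear mesh 54/12 = 4.5.
Overall: 2.5 × 2.25 × 2.25 × 4.5 = 56.953.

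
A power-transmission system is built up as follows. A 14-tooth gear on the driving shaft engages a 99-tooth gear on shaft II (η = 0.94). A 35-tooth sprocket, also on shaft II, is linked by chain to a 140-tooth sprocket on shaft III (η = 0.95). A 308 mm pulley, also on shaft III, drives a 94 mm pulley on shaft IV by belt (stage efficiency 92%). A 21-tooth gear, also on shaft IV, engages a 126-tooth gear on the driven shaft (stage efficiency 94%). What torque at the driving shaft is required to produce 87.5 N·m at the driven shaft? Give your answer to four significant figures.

2.187 N·m

Overall ratio R = 7.0714 × 4 × 0.30519 × 6 = 51.796; overall efficiency η = 0.94 × 0.95 × 0.92 × 0.94 = 0.7723.
Input torque = output torque / (R × η) = 87.5 / (51.796 × 0.7723) = 2.1875 N·m.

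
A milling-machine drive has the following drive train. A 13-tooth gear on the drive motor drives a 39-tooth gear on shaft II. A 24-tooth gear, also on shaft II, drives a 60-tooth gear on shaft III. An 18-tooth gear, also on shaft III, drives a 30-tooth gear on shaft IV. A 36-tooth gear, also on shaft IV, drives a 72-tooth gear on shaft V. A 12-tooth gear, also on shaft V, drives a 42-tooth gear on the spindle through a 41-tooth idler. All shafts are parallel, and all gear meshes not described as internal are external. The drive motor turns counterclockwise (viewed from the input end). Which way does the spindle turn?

counterclockwise

the drive motor → shaft II: external mesh, 1 reversal → CW.
shaft II → shaft III: external mesh, 1 reversal → CCW.
shaft III → shaft IV: external mesh, 1 reversal → CW.
shaft IV → shaft V: external mesh, 1 reversal → CCW.
shaft V → the spindle: driver → idler → driven is 2 external meshes, 2 reversals → CCW.
6 reversals in total — an even number — so the spindle turns the same way as the drive motor.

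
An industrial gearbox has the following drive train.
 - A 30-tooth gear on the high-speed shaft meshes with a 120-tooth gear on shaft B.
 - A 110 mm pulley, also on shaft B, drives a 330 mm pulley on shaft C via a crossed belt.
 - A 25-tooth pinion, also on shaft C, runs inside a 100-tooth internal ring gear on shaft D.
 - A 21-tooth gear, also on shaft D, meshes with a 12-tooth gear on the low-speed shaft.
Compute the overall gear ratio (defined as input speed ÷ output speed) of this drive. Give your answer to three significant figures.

27.4

Each stage contributes driven/driver: gear mesh 120/30 = 4, belt 330/110 = 3, internal gear 100/25 = 4, gear mesh 12/21 = 0.57143.
Overall: 4 × 3 × 4 × 0.57143 = 27.429.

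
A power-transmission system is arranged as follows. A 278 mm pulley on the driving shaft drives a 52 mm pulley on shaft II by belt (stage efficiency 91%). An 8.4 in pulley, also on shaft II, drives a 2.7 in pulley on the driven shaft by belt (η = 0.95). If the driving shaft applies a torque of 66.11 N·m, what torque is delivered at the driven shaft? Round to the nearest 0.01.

3.44 N·m

After the belt (52/278): 66.11 × 0.18705 × 0.91 = 11.253 N·m
After the belt (2.7/8.4): 11.253 × 0.32143 × 0.95 = 3.4362 N·m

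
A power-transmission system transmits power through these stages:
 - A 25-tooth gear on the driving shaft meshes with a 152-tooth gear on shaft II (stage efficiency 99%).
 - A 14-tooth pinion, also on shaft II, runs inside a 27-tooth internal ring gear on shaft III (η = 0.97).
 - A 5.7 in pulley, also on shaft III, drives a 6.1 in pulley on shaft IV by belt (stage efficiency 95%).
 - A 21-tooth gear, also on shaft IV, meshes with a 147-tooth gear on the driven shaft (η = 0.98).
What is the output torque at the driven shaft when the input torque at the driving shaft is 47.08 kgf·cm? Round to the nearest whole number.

Gear mesh: ratio = 152/25 = 6.08; torque at shaft II = 47.08 × 6.08 × 0.99 = 283.38 kgf·cm.
Internal gear: ratio = 27/14 = 1.9286; torque at shaft III = 283.38 × 1.9286 × 0.97 = 530.13 kgf·cm.
Belt: ratio = 6.1/5.7 = 1.0702; torque at shaft IV = 530.13 × 1.0702 × 0.95 = 538.97 kgf·cm.
Gear mesh: ratio = 147/21 = 7; torque at the driven shaft = 538.97 × 7 × 0.98 = 3697.3 kgf·cm.

3697 kgf·cm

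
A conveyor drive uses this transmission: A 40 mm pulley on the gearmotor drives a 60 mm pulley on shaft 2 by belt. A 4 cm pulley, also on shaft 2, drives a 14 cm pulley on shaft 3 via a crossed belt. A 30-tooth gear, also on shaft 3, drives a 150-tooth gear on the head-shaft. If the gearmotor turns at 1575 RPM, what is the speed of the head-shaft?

60 RPM

Belt: ratio = 60/40 = 1.5, so shaft 2 turns at 1575 / 1.5 = 1050 RPM.
Belt: ratio = 14/4 = 3.5, so shaft 3 turns at 1050 / 3.5 = 300 RPM.
Gear mesh: ratio = 150/30 = 5, so the head-shaft turns at 300 / 5 = 60 RPM.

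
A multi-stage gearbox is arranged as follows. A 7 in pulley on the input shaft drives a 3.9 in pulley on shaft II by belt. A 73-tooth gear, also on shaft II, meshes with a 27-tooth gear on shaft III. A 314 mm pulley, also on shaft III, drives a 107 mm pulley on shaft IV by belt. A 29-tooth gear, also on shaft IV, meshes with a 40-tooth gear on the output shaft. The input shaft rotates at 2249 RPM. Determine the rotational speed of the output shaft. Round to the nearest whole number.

23220 RPM

the input shaft → shaft II (belt, 3.9/7): 2249 ÷ 0.55714 = 4036.7 RPM
shaft II → shaft III (gear mesh, 27/73): 4036.7 ÷ 0.36986 = 10914 RPM
shaft III → shaft IV (belt, 107/314): 10914 ÷ 0.34076 = 32028 RPM
shaft IV → the output shaft (gear mesh, 40/29): 32028 ÷ 1.3793 = 23220 RPM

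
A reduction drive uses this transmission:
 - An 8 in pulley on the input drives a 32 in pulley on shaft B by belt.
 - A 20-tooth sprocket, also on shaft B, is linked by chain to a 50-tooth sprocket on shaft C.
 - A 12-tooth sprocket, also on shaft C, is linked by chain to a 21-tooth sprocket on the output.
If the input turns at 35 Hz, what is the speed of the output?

Belt: ratio = 32/8 = 4, so shaft B turns at 35 / 4 = 8.75 Hz.
Chain: ratio = 50/20 = 2.5, so shaft C turns at 8.75 / 2.5 = 3.5 Hz.
Chain: ratio = 21/12 = 1.75, so the output turns at 3.5 / 1.75 = 2 Hz.

2 Hz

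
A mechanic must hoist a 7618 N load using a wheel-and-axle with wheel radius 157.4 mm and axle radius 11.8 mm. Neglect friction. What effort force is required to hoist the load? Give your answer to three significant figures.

Wheel-and-axle MA = R/r = 157.4/11.8 = 13.339.
Effort = load / MA = 7618 / 13.339 = 571.11 N.

571 N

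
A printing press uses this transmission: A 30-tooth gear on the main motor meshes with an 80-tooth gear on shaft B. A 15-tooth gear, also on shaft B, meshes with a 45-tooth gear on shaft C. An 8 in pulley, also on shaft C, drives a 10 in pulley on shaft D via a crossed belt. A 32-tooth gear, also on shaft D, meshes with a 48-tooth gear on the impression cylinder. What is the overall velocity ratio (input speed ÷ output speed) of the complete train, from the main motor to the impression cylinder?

Each stage contributes driven/driver: gear mesh 80/30 = 2.6667, gear mesh 45/15 = 3, belt 10/8 = 1.25, gear mesh 48/32 = 1.5.
Overall: 2.6667 × 3 × 1.25 × 1.5 = 15.

15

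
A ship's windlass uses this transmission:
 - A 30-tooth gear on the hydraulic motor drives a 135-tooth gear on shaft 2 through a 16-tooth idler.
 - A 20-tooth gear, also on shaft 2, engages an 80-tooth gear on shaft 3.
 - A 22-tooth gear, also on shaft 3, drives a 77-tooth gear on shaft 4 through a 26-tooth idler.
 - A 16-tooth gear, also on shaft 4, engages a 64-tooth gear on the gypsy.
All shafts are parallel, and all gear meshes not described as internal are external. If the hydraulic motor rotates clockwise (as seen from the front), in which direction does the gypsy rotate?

clockwise

the hydraulic motor → shaft 2: driver → idler → driven is 2 external meshes, 2 reversals → CW.
shaft 2 → shaft 3: external mesh, 1 reversal → CCW.
shaft 3 → shaft 4: driver → idler → driven is 2 external meshes, 2 reversals → CCW.
shaft 4 → the gypsy: external mesh, 1 reversal → CW.
6 reversals in total — an even number — so the gypsy turns the same way as the hydraulic motor.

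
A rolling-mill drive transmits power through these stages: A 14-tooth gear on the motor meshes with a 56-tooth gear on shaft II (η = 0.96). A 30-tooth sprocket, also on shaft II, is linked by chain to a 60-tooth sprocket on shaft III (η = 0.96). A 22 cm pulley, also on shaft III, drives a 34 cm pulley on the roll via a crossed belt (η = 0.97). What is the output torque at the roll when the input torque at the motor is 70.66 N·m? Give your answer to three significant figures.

781 N·m

After the gear mesh (56/14): 70.66 × 4 × 0.96 = 271.33 N·m
After the chain (60/30): 271.33 × 2 × 0.96 = 520.96 N·m
After the belt (34/22): 520.96 × 1.5455 × 0.97 = 780.97 N·m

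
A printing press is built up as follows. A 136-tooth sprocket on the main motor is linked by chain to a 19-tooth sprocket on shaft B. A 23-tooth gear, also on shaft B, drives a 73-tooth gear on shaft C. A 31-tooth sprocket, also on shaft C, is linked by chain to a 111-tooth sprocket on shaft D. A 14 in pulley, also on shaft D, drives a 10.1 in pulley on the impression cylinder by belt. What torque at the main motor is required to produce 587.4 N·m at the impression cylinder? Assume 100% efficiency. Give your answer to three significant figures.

513 N·m

Overall ratio R = 0.13971 × 3.1739 × 3.5806 × 0.72143 = 1.1454.
Input torque = output torque / R = 587.4 / 1.1454 = 512.83 N·m.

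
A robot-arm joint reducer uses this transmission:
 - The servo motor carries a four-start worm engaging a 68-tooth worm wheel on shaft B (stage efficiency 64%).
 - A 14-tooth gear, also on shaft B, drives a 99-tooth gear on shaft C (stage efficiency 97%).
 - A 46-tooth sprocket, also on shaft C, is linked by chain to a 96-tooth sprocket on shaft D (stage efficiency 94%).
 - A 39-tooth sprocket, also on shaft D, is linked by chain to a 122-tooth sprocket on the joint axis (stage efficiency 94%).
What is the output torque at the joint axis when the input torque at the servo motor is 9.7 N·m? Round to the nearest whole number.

4176 N·m

worm 68/4 = 17 → τ = 9.7·17·0.64 = 105.54 N·m
gear mesh 99/14 = 7.0714 → τ = 105.54·7.0714·0.97 = 723.9 N·m
chain 96/46 = 2.087 → τ = 723.9·2.087·0.94 = 1420.1 N·m
chain 122/39 = 3.1282 → τ = 1420.1·3.1282·0.94 = 4175.8 N·m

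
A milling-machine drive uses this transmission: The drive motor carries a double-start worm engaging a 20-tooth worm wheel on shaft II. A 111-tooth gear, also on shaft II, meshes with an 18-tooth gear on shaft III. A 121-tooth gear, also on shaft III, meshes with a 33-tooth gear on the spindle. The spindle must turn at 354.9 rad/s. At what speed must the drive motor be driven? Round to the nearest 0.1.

Overall ratio R = 10 × 0.16216 × 0.27273 = 0.44226.
Required input speed = output speed × R = 354.9 × 0.44226 = 156.96 rad/s.

157.0 rad/s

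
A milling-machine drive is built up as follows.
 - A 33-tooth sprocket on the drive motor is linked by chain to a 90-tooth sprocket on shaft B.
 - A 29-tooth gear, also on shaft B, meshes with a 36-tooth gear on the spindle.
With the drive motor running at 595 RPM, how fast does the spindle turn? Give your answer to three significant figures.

176 RPM

the drive motor → shaft B (chain, 90/33): 595 ÷ 2.7273 = 218.17 RPM
shaft B → the spindle (gear mesh, 36/29): 218.17 ÷ 1.2414 = 175.75 RPM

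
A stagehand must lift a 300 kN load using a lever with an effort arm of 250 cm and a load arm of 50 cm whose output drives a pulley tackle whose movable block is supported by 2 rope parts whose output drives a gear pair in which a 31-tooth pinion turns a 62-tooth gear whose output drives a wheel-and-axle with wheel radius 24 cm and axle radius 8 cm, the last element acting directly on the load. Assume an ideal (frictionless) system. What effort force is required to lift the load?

5 kN

Lever MA = effort arm / load arm = 250/50 = 5.
Block-and-tackle MA = number of supporting rope parts = 2.
Gear pair MA = 62/31 = 2.
Wheel-and-axle MA = R/r = 24/8 = 3.
Combined ideal MA = 5 × 2 × 2 × 3 = 60.
Effort = load / MA = 300 / 60 = 5 kN.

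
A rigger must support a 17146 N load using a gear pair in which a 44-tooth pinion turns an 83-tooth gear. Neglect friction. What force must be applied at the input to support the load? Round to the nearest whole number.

9089 N

Gear pair MA = 83/44 = 1.8864.
Effort = load / MA = 17146 / 1.8864 = 9089.4 N.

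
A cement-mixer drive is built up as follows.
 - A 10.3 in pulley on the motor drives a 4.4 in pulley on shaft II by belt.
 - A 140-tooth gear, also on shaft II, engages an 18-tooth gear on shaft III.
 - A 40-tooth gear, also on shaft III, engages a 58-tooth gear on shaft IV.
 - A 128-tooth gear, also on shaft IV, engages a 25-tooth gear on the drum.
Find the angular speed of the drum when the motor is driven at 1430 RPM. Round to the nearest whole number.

91934 RPM

Belt: ratio = 4.4/10.3 = 0.42718, so shaft II turns at 1430 / 0.42718 = 3347.5 RPM.
Gear mesh: ratio = 18/140 = 0.12857, so shaft III turns at 3347.5 / 0.12857 = 26036 RPM.
Gear mesh: ratio = 58/40 = 1.45, so shaft IV turns at 26036 / 1.45 = 17956 RPM.
Gear mesh: ratio = 25/128 = 0.19531, so the drum turns at 17956 / 0.19531 = 91934 RPM.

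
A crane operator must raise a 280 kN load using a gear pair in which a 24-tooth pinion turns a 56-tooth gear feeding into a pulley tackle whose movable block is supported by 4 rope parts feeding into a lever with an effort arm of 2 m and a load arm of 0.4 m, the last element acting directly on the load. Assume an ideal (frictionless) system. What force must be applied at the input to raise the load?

Gear pair MA = 56/24 = 2.3333.
Block-and-tackle MA = number of supporting rope parts = 4.
Lever MA = effort arm / load arm = 2/0.4 = 5.
Combined ideal MA = 2.3333 × 4 × 5 = 46.667.
Effort = load / MA = 280 / 46.667 = 6 kN.

6 kN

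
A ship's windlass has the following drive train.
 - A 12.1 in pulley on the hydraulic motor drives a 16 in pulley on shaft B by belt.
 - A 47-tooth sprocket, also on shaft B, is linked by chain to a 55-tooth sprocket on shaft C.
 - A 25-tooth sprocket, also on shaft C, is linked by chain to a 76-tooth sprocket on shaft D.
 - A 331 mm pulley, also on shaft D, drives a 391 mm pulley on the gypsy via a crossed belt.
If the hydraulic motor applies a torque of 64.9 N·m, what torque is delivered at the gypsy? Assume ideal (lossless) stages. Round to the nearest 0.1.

360.6 N·m

After the belt (16/12.1): 64.9 × 1.3223 = 85.818 N·m
After the chain (55/47): 85.818 × 1.1702 = 100.43 N·m
After the chain (76/25): 100.43 × 3.04 = 305.29 N·m
After the belt (391/331): 305.29 × 1.1813 = 360.63 N·m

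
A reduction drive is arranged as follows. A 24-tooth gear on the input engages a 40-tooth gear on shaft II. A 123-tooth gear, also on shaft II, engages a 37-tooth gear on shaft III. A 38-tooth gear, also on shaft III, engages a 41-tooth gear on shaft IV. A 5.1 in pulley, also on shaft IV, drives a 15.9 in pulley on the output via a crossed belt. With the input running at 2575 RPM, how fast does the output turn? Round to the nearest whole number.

gear mesh 40/24 = 1.6667 → 2575/1.6667 = 1545 RPM
gear mesh 37/123 = 0.30081 → 1545/0.30081 = 5136.1 RPM
gear mesh 41/38 = 1.0789 → 5136.1/1.0789 = 4760.3 RPM
belt 15.9/5.1 = 3.1176 → 4760.3/3.1176 = 1526.9 RPM

1527 RPM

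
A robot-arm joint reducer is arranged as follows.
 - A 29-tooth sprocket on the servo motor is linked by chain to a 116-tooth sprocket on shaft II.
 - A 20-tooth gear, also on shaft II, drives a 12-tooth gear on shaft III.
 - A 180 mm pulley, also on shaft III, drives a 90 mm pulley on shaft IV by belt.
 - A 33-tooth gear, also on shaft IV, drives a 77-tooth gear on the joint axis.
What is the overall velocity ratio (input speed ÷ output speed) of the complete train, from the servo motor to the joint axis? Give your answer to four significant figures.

2.800

Each stage contributes driven/driver: chain 116/29 = 4, gear mesh 12/20 = 0.6, belt 90/180 = 0.5, gear mesh 77/33 = 2.3333.
Overall: 4 × 0.6 × 0.5 × 2.3333 = 2.8.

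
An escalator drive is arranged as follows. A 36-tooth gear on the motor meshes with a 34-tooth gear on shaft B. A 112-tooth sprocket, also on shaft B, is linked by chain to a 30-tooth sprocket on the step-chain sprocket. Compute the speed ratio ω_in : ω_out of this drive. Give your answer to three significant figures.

Each stage contributes driven/driver: gear mesh 34/36 = 0.94444, chain 30/112 = 0.26786.
Overall: 0.94444 × 0.26786 = 0.25298.

0.253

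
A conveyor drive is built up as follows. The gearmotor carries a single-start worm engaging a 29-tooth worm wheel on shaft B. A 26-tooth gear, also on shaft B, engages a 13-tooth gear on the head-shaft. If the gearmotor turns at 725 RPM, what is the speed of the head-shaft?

the gearmotor → shaft B (worm, 29/1): 725 ÷ 29 = 25 RPM
shaft B → the head-shaft (gear mesh, 13/26): 25 ÷ 0.5 = 50 RPM

50 RPM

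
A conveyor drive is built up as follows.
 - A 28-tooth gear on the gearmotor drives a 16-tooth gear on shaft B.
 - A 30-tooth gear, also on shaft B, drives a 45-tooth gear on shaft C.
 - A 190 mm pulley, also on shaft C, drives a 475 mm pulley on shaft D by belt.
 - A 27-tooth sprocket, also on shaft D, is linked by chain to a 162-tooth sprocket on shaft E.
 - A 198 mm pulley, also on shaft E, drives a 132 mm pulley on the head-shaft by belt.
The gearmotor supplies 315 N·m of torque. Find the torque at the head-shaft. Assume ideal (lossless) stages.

2700 N·m

gear mesh 16/28 = 0.57143 → τ = 315·0.57143 = 180 N·m
gear mesh 45/30 = 1.5 → τ = 180·1.5 = 270 N·m
belt 475/190 = 2.5 → τ = 270·2.5 = 675 N·m
chain 162/27 = 6 → τ = 675·6 = 4050 N·m
belt 132/198 = 0.66667 → τ = 4050·0.66667 = 2700 N·m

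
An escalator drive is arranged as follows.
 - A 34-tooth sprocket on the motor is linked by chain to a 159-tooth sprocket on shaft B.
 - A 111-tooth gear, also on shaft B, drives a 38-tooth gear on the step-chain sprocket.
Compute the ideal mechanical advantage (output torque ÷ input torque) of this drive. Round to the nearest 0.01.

Each stage contributes driven/driver: chain 159/34 = 4.6765, gear mesh 38/111 = 0.34234.
Overall: 4.6765 × 0.34234 = 1.601.

1.60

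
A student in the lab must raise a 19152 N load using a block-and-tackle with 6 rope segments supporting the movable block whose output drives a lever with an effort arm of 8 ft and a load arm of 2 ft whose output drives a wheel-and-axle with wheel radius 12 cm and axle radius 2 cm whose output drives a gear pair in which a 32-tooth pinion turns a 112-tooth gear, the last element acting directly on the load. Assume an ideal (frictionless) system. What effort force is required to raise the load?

38 N

Block-and-tackle MA = number of supporting rope parts = 6.
Lever MA = effort arm / load arm = 8/2 = 4.
Wheel-and-axle MA = R/r = 12/2 = 6.
Gear pair MA = 112/32 = 3.5.
Combined ideal MA = 6 × 4 × 6 × 3.5 = 504.
Effort = load / MA = 19152 / 504 = 38 N.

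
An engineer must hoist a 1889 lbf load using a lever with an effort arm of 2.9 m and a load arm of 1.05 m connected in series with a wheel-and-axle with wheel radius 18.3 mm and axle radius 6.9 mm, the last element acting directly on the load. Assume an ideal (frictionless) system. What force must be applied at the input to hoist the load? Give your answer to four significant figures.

Lever MA = effort arm / load arm = 2.9/1.05 = 2.7619.
Wheel-and-axle MA = R/r = 18.3/6.9 = 2.6522.
Combined ideal MA = 2.7619 × 2.6522 = 7.3251.
Effort = load / MA = 1889 / 7.3251 = 257.88 lbf.

257.9 lbf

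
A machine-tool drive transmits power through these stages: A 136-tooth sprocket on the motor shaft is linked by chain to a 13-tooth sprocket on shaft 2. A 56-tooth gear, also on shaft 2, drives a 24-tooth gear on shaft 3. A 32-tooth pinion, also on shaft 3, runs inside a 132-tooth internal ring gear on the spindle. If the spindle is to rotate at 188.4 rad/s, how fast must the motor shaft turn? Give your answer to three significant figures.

31.8 rad/s

Overall ratio R = 0.095588 × 0.42857 × 4.125 = 0.16899.
Required input speed = output speed × R = 188.4 × 0.16899 = 31.837 rad/s.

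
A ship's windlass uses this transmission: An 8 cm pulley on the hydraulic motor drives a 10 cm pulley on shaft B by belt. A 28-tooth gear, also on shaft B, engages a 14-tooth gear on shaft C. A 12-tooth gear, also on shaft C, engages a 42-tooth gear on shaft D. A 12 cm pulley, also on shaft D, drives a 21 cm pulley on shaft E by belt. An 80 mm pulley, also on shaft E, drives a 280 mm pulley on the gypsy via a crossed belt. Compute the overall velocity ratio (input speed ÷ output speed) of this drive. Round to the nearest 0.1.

Each stage contributes driven/driver: belt 10/8 = 1.25, gear mesh 14/28 = 0.5, gear mesh 42/12 = 3.5, belt 21/12 = 1.75, belt 280/80 = 3.5.
Overall: 1.25 × 0.5 × 3.5 × 1.75 × 3.5 = 13.398.

13.4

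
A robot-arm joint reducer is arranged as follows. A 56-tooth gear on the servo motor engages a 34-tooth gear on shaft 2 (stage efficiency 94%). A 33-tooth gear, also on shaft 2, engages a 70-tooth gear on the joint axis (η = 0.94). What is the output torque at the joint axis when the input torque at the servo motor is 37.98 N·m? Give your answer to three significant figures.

43.2 N·m

gear mesh 34/56 = 0.60714 → τ = 37.98·0.60714·0.94 = 21.676 N·m
gear mesh 70/33 = 2.1212 → τ = 21.676·2.1212·0.94 = 43.22 N·m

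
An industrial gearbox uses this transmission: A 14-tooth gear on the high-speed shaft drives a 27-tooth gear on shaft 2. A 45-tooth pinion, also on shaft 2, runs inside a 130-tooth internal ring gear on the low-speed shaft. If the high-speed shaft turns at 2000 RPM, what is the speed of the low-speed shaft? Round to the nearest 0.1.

359.0 RPM

gear mesh 27/14 = 1.9286 → 2000/1.9286 = 1037 RPM
internal gear 130/45 = 2.8889 → 1037/2.8889 = 358.97 RPM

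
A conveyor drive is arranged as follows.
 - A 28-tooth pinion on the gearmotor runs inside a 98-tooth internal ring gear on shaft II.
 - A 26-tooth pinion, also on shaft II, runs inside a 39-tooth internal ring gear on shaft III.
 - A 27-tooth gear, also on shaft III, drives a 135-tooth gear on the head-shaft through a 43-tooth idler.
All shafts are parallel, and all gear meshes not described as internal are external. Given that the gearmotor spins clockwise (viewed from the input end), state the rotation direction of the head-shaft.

the gearmotor → shaft II: internal mesh, same direction → CW.
shaft II → shaft III: internal mesh, same direction → CW.
shaft III → the head-shaft: driver → idler → driven is 2 external meshes, 2 reversals → CW.
2 reversals in total — an even number — so the head-shaft turns the same way as the gearmotor.

clockwise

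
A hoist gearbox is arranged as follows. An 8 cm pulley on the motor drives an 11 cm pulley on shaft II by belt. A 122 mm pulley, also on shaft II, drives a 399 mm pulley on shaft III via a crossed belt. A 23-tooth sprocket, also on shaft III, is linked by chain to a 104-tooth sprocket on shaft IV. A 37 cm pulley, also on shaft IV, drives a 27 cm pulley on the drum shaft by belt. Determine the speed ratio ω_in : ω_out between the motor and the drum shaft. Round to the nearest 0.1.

Each stage contributes driven/driver: belt 11/8 = 1.375, belt 399/122 = 3.2705, chain 104/23 = 4.5217, belt 27/37 = 0.72973.
Overall: 1.375 × 3.2705 × 4.5217 × 0.72973 = 14.838.

14.8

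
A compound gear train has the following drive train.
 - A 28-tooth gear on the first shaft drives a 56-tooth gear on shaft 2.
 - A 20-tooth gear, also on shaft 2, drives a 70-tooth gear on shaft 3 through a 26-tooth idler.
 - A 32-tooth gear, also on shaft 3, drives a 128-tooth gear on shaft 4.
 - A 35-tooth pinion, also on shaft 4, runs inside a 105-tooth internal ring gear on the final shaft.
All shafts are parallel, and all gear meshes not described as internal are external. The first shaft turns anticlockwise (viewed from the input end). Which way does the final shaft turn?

anticlockwise

the first shaft → shaft 2: external mesh, 1 reversal → CW.
shaft 2 → shaft 3: driver → idler → driven is 2 external meshes, 2 reversals → CW.
shaft 3 → shaft 4: external mesh, 1 reversal → CCW.
shaft 4 → the final shaft: internal mesh, same direction → CCW.
4 reversals in total — an even number — so the final shaft turns the same way as the first shaft.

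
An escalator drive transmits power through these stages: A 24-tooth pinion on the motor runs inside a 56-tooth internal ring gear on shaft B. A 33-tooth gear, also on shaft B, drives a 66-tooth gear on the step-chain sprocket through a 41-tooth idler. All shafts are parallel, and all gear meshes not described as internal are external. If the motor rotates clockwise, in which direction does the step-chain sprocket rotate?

the motor → shaft B: internal mesh, same direction → CW.
shaft B → the step-chain sprocket: driver → idler → driven is 2 external meshes, 2 reversals → CW.
2 reversals in total — an even number — so the step-chain sprocket turns the same way as the motor.

clockwise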